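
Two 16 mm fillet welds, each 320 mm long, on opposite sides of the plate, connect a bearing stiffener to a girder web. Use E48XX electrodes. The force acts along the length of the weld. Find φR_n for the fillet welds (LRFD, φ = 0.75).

E48XX → F_EXX = 480 MPa.
Effective throat t_e = 0.707 × 16 = 11.31 mm.
Total length L = 640 mm; A_we = 11.31 × 640 = 7240 mm².
F_nw = 0.6 F_EXX = 0.6 × 480 = 288 MPa.
φR_n = 0.75 × 288 × 7240 × 10⁻³ = 1564 kN.

φR_n ≈ 1560 kN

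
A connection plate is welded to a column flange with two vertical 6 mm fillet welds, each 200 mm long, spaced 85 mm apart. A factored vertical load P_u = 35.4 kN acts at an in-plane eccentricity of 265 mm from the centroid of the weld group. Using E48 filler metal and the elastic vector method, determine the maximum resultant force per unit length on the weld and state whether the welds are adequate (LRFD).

f_max ≈ 537 N/mm; adequate

E48XX → F_EXX = 480 MPa.
Total weld length L_w = 400 mm. Treat welds as unit-width lines.
Polar moment about centroid: J = 2[d³/12 + d(b/2)²] = 2[200³/12 + 200×42.5²] = 2056000 mm³.
Direct shear f_v = P/L_w = 35.4×10³ / 400 = 88.5 N/mm (vertical).
Torsion M = P·e = 35.4×10³ × 265 = 9381000 N·mm.
Critical point at (x, y) = (42.5, 100) from centroid. f_tx = M·y/J = 456.3 N/mm; f_ty = M·x/J = 193.9 N/mm.
Resultant f_max = √[f_tx² + (f_v + f_ty)²] = √[456.3² + (88.5 + 193.9)²] = 536.6 N/mm.
Capacity per unit length: φr_n = 0.75 × 0.6 × 480 × (0.707 × 6) = 916.3 N/mm.
536.6 ≤ 916.3 → adequate.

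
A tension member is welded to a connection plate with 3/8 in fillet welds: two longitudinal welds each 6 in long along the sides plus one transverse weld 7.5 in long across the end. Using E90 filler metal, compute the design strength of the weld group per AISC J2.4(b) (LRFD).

φR_n ≈ 230 kip

E90XX → F_EXX = 90 ksi.
t_e = 0.707 × 0.375 = 0.2651 in.
R_nwl = 0.6 × 90 × 0.2651 × 12 = 171.8 kip (longitudinal, 2 welds).
R_nwt = 0.6 × 90 × 0.2651 × 7.5 = 107.4 kip (transverse, base value).
(i) R_nwl + R_nwt = 279.2 kip; (ii) 0.85 R_nwl + 1.5 R_nwt = 307.1 kip.
R_n = max = 307.1 kip [governs: (ii)]; φR_n = 230.3 kip.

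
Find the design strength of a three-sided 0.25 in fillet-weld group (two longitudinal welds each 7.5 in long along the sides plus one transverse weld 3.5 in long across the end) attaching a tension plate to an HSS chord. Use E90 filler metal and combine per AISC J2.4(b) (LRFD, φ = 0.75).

φR_n ≈ 132 kip

E90XX → F_EXX = 90 ksi.
t_e = 0.707 × 0.25 = 0.1767 in.
R_nwl = 0.6 × 90 × 0.1767 × 15 = 143.2 kip (longitudinal, 2 welds).
R_nwt = 0.6 × 90 × 0.1767 × 3.5 = 33.41 kip (transverse, base value).
(i) R_nwl + R_nwt = 176.6 kip; (ii) 0.85 R_nwl + 1.5 R_nwt = 171.8 kip.
R_n = max = 176.6 kip [governs: (i)]; φR_n = 132.4 kip.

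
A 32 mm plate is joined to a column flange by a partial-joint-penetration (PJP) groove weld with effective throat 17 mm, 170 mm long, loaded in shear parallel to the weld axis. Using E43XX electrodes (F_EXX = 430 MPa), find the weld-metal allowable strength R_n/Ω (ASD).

R_n/Ω ≈ 373 kN

Effective throat (given) t_e = 17 mm.
A_we = 17 × 170 = 2890 mm².
F_nw = 0.6 F_EXX = 258 MPa.
R_n/Ω = (258 × 2890) / 2.0 × 10⁻³ = 372.8 kN.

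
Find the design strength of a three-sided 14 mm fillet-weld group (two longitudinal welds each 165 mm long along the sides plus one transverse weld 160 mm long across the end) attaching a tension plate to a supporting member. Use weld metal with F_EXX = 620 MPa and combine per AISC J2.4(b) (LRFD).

φR_n ≈ 1440 kN

t_e = 0.707 × 14 = 9.898 mm.
R_nwl = 0.6 × 620 × 9.898 × 330 × 10⁻³ = 1215 kN (longitudinal, 2 welds).
R_nwt = 0.6 × 620 × 9.898 × 160 × 10⁻³ = 589.1 kN (transverse, base value).
(i) R_nwl + R_nwt = 1804 kN; (ii) 0.85 R_nwl + 1.5 R_nwt = 1917 kN.
R_n = max = 1917 kN [governs: (ii)]; φR_n = 1437 kN.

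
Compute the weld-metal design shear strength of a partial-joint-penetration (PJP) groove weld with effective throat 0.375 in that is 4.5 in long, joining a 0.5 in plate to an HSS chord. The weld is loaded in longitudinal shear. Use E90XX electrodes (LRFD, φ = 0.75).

E90XX → F_EXX = 90 ksi.
Effective throat (given) t_e = 0.375 in.
A_we = 0.375 × 4.5 = 1.688 in².
F_nw = 0.6 F_EXX = 54 ksi.
φR_n = 0.75 × 54 × 1.688 = 68.34 kip.

φR_n ≈ 68.3 kip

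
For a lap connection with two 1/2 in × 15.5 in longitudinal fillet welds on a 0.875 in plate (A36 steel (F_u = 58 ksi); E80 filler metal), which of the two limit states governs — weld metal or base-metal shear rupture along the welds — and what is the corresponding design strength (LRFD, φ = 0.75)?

E80XX → F_EXX = 80 ksi.
t_e = 0.707 × 0.5 = 0.3535 in; L = 31 in.
Weld metal: φR_n = 0.75 × 0.6 × 80 × 0.3535 × 31 = 394.5 kips.
Base metal (shear rupture): φR_n = 0.75 × 0.6 × 58 × 0.875 × 31 = 708 kips.
Governing: weld metal.

φR_n ≈ 395 kips (weld metal governs)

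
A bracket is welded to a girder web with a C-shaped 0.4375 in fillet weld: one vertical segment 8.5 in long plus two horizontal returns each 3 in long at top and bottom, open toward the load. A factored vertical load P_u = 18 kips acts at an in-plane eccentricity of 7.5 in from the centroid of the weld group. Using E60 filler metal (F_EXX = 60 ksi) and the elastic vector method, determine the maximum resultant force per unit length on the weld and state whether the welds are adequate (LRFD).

Total weld length L_w = 14.5 in. Treat welds as unit-width lines.
Centroid: x̄ = 2×3×1.5 / 14.5 = 0.6207 in from the vertical weld.
Polar moment about centroid: J = I_x + I_y = [8.5³/12 + 2×3×4.25²] + [8.5×0.6207² + 2(3³/12 + 3×0.8793²)] = 172 in³.
Direct shear f_v = P/L_w = 18 / 14.5 = 1.241 kip/in (vertical).
Torsion M = P·e = 18 × 7.5 = 135 kip·in.
Critical point at (x, y) = (2.379, 4.25) from centroid. f_tx = M·y/J = 3.336 kip/in; f_ty = M·x/J = 1.868 kip/in.
Resultant f_max = √[f_tx² + (f_v + f_ty)²] = √[3.336² + (1.241 + 1.868)²] = 4.561 kip/in.
Capacity per unit length: φr_n = 0.75 × 0.6 × 60 × (0.707 × 0.4375) = 8.351 kip/in.
4.561 ≤ 8.351 → adequate.

f_max ≈ 4.56 kip/in; adequate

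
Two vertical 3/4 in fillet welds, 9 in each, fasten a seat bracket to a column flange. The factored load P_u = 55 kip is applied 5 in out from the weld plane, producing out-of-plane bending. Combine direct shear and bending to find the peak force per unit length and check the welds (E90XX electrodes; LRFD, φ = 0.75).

f_max ≈ 10.6 kip/in; adequate

E90XX → F_EXX = 90 ksi.
L_w = 2 × 9 = 18 in; section modulus (unit throat) S = 2 × L²/6 = 27 in².
Direct shear f_v = P/L_w = 55/18 = 3.056 kip/in.
Moment M = P × e = 55 × 5 = 275 kip·in; bending f_b = M/S = 10.19 kip/in.
f_max = √(f_v² + f_b²) = √(3.056² + 10.19²) = 10.63 kip/in.
φr_n = 0.75 × 0.6 × 90 × (0.707 × 0.75) = 21.48 kip/in → adequate.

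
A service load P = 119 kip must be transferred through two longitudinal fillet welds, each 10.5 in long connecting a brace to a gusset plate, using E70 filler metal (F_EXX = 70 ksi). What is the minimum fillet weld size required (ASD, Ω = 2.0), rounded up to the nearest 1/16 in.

Total weld length L = 21 in.
Required throat t_e = P × Ω / (0.6 F_EXX × L) = 119 × 2.0 / (0.6 × 70 × 21) = 0.2698 in.
Required leg w = t_e / 0.707 = 0.3817 in → use 7/16 in.

w = 7/16 in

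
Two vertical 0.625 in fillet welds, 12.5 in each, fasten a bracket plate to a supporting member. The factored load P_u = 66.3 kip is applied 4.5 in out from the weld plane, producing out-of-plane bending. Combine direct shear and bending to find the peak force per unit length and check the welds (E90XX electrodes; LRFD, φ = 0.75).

f_max ≈ 6.31 kip/in; adequate

E90XX → F_EXX = 90 ksi.
L_w = 2 × 12.5 = 25 in; section modulus (unit throat) S = 2 × L²/6 = 52.08 in².
Direct shear f_v = P/L_w = 66.3/25 = 2.652 kip/in.
Moment M = P × e = 66.3 × 4.5 = 298.35 kip·in; bending f_b = M/S = 5.728 kip/in.
f_max = √(f_v² + f_b²) = √(2.652² + 5.728²) = 6.312 kip/in.
φr_n = 0.75 × 0.6 × 90 × (0.707 × 0.625) = 17.9 kip/in → adequate.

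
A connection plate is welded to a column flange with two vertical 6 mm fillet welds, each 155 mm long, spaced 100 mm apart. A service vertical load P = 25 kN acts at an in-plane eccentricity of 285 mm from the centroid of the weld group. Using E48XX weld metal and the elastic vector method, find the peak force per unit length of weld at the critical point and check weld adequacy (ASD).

E48XX → F_EXX = 480 MPa.
Total weld length L_w = 310 mm. Treat welds as unit-width lines.
Polar moment about centroid: J = 2[d³/12 + d(b/2)²] = 2[155³/12 + 155×50²] = 1396000 mm³.
Direct shear f_v = P/L_w = 25×10³ / 310 = 80.65 N/mm (vertical).
Torsion M = P·e = 25×10³ × 285 = 7125000 N·mm.
Critical point at (x, y) = (50, 77.5) from centroid. f_tx = M·y/J = 395.7 N/mm; f_ty = M·x/J = 255.3 N/mm.
Resultant f_max = √[f_tx² + (f_v + f_ty)²] = √[395.7² + (80.65 + 255.3)²] = 519 N/mm.
Capacity per unit length: r_n/Ω = (1/2.0) × 0.6 × 480 × (0.707 × 6) = 610.8 N/mm.
519 ≤ 610.8 → adequate.

f_max ≈ 519 N/mm; adequate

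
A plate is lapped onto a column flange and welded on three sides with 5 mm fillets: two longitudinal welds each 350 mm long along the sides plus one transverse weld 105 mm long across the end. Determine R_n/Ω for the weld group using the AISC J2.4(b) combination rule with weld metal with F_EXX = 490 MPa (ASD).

t_e = 0.707 × 5 = 3.535 mm.
R_nwl = 0.6 × 490 × 3.535 × 700 × 10⁻³ = 727.5 kN (longitudinal, 2 welds).
R_nwt = 0.6 × 490 × 3.535 × 105 × 10⁻³ = 109.1 kN (transverse, base value).
(i) R_nwl + R_nwt = 836.6 kN; (ii) 0.85 R_nwl + 1.5 R_nwt = 782.1 kN.
R_n = max = 836.6 kN [governs: (i)]; R_n/Ω = 418.3 kN.

R_n/Ω ≈ 418 kN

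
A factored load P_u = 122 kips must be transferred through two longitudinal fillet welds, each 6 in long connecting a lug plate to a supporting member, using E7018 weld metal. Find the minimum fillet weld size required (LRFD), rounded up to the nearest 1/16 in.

w = 1/2 in

E70XX → F_EXX = 70 ksi.
Total weld length L = 12 in.
Required throat t_e = P_u / (φ × 0.6 F_EXX × L) = 122 / (0.75 × 0.6 × 70 × 12) = 0.3228 in.
Required leg w = t_e / 0.707 = 0.4565 in → use 1/2 in.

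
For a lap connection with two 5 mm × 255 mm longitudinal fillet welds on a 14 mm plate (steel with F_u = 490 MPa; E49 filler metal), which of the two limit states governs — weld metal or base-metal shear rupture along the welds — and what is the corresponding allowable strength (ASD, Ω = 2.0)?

E49XX → F_EXX = 490 MPa.
t_e = 0.707 × 5 = 3.535 mm; L = 510 mm.
Weld metal: R_n/Ω = (1/2.0) × 0.6 × 490 × 3.535 × 510 × 10⁻³ = 265 kN.
Base metal (shear rupture): R_n/Ω = (1/2.0) × 0.6 × 490 × 14 × 510 × 10⁻³ = 1050 kN.
Governing: weld metal.

R_n/Ω ≈ 265 kN (weld metal governs)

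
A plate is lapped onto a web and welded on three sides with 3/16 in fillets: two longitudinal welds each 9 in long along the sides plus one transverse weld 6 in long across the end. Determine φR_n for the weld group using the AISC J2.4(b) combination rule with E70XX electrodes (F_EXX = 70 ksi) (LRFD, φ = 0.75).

t_e = 0.707 × 0.1875 = 0.1326 in.
R_nwl = 0.6 × 70 × 0.1326 × 18 = 100.2 kips (longitudinal, 2 welds).
R_nwt = 0.6 × 70 × 0.1326 × 6 = 33.41 kips (transverse, base value).
(i) R_nwl + R_nwt = 133.6 kips; (ii) 0.85 R_nwl + 1.5 R_nwt = 135.3 kips.
R_n = max = 135.3 kips [governs: (ii)]; φR_n = 101.5 kips.

φR_n ≈ 101 kips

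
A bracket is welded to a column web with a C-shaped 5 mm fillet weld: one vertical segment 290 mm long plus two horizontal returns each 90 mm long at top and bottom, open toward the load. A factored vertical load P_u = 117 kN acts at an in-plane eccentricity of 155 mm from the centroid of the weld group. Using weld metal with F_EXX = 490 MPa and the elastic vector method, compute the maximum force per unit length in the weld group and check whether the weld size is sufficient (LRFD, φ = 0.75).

Total weld length L_w = 470 mm. Treat welds as unit-width lines.
Centroid: x̄ = 2×90×45 / 470 = 17.23 mm from the vertical weld.
Polar moment about centroid: J = I_x + I_y = [290³/12 + 2×90×145²] + [290×17.23² + 2(90³/12 + 90×27.77²)] = 6163000 mm³.
Direct shear f_v = P/L_w = 117×10³ / 470 = 248.9 N/mm (vertical).
Torsion M = P·e = 117×10³ × 155 = 18135000 N·mm.
Critical point at (x, y) = (72.77, 145) from centroid. f_tx = M·y/J = 426.6 N/mm; f_ty = M·x/J = 214.1 N/mm.
Resultant f_max = √[f_tx² + (f_v + f_ty)²] = √[426.6² + (248.9 + 214.1)²] = 629.6 N/mm.
Capacity per unit length: φr_n = 0.75 × 0.6 × 490 × (0.707 × 5) = 779.5 N/mm.
629.6 ≤ 779.5 → adequate.

f_max ≈ 630 N/mm; adequate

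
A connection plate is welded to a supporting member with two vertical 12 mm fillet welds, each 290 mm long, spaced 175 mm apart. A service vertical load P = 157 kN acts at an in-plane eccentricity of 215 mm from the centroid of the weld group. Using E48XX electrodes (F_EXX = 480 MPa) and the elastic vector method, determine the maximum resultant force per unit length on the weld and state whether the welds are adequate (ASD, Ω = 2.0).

f_max ≈ 844 N/mm; adequate

Total weld length L_w = 580 mm. Treat welds as unit-width lines.
Polar moment about centroid: J = 2[d³/12 + d(b/2)²] = 2[290³/12 + 290×87.5²] = 8505000 mm³.
Direct shear f_v = P/L_w = 157×10³ / 580 = 270.7 N/mm (vertical).
Torsion M = P·e = 157×10³ × 215 = 33755000 N·mm.
Critical point at (x, y) = (87.5, 145) from centroid. f_tx = M·y/J = 575.5 N/mm; f_ty = M·x/J = 347.3 N/mm.
Resultant f_max = √[f_tx² + (f_v + f_ty)²] = √[575.5² + (270.7 + 347.3)²] = 844.4 N/mm.
Capacity per unit length: r_n/Ω = (1/2.0) × 0.6 × 480 × (0.707 × 12) = 1222 N/mm.
844.4 ≤ 1222 → adequate.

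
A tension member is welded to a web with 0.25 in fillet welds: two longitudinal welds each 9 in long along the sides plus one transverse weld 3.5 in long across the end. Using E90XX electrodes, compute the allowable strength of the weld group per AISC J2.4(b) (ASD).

E90XX → F_EXX = 90 ksi.
t_e = 0.707 × 0.25 = 0.1767 in.
R_nwl = 0.6 × 90 × 0.1767 × 18 = 171.8 kip (longitudinal, 2 welds).
R_nwt = 0.6 × 90 × 0.1767 × 3.5 = 33.41 kip (transverse, base value).
(i) R_nwl + R_nwt = 205.2 kip; (ii) 0.85 R_nwl + 1.5 R_nwt = 196.1 kip.
R_n = max = 205.2 kip [governs: (i)]; R_n/Ω = 102.6 kip.

R_n/Ω ≈ 103 kip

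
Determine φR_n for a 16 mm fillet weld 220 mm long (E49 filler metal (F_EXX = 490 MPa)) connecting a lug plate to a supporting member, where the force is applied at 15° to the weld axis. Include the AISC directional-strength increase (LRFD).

φR_n ≈ 585 kN

t_e = 0.707 × 16 = 11.31 mm; A_we = 11.31 × 220 = 2489 mm².
Directional factor: 1.0 + 0.5 sin^1.5(15°) = 1.066.
F_nw = 0.6 × 490 × 1.066 = 313.4 MPa.
φR_n = 0.75 × 313.4 × 2489 × 10⁻³ = 584.9 kN.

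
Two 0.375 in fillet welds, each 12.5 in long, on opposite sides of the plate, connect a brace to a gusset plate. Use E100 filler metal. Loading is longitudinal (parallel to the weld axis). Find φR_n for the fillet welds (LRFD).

E100XX → F_EXX = 100 ksi.
Effective throat t_e = 0.707 × 0.375 = 0.2651 in.
Total length L = 25 in; A_we = 0.2651 × 25 = 6.628 in².
F_nw = 0.6 F_EXX = 0.6 × 100 = 60 ksi.
φR_n = 0.75 × 60 × 6.628 = 298.3 kip.

φR_n ≈ 298 kip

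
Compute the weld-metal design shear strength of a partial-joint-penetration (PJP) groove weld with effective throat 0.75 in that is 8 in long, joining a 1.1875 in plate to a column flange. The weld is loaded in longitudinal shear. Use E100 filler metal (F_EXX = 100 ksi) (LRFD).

Effective throat (given) t_e = 0.75 in.
A_we = 0.75 × 8 = 6 in².
F_nw = 0.6 F_EXX = 60 ksi.
φR_n = 0.75 × 60 × 6 = 270 kips.

φR_n ≈ 270 kips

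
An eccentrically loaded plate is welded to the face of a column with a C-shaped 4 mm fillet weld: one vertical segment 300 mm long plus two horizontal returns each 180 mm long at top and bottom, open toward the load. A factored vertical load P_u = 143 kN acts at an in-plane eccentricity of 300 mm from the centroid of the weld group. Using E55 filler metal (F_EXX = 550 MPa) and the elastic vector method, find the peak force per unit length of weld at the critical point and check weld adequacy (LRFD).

Total weld length L_w = 660 mm. Treat welds as unit-width lines.
Centroid: x̄ = 2×180×90 / 660 = 49.09 mm from the vertical weld.
Polar moment about centroid: J = I_x + I_y = [300³/12 + 2×180×150²] + [300×49.09² + 2(180³/12 + 180×40.91²)] = 12650000 mm³.
Direct shear f_v = P/L_w = 143×10³ / 660 = 216.7 N/mm (vertical).
Torsion M = P·e = 143×10³ × 300 = 42900000 N·mm.
Critical point at (x, y) = (130.9, 150) from centroid. f_tx = M·y/J = 508.8 N/mm; f_ty = M·x/J = 444 N/mm.
Resultant f_max = √[f_tx² + (f_v + f_ty)²] = √[508.8² + (216.7 + 444)²] = 833.9 N/mm.
Capacity per unit length: φr_n = 0.75 × 0.6 × 550 × (0.707 × 4) = 699.9 N/mm.
833.9 > 699.9 → NOT adequate.

f_max ≈ 834 N/mm; NOT adequate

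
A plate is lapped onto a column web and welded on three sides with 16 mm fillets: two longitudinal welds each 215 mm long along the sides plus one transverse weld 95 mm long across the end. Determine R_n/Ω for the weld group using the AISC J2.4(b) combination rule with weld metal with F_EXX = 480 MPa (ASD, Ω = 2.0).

t_e = 0.707 × 16 = 11.31 mm.
R_nwl = 0.6 × 480 × 11.31 × 430 × 10⁻³ = 1401 kN (longitudinal, 2 welds).
R_nwt = 0.6 × 480 × 11.31 × 95 × 10⁻³ = 309.5 kN (transverse, base value).
(i) R_nwl + R_nwt = 1710 kN; (ii) 0.85 R_nwl + 1.5 R_nwt = 1655 kN.
R_n = max = 1710 kN [governs: (i)]; R_n/Ω = 855.2 kN.

R_n/Ω ≈ 855 kN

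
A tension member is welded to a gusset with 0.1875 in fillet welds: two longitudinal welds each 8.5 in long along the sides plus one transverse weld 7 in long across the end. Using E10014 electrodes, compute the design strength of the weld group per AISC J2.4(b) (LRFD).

φR_n ≈ 149 kips

E100XX → F_EXX = 100 ksi.
t_e = 0.707 × 0.1875 = 0.1326 in.
R_nwl = 0.6 × 100 × 0.1326 × 17 = 135.2 kips (longitudinal, 2 welds).
R_nwt = 0.6 × 100 × 0.1326 × 7 = 55.68 kips (transverse, base value).
(i) R_nwl + R_nwt = 190.9 kips; (ii) 0.85 R_nwl + 1.5 R_nwt = 198.4 kips.
R_n = max = 198.4 kips [governs: (ii)]; φR_n = 148.8 kips.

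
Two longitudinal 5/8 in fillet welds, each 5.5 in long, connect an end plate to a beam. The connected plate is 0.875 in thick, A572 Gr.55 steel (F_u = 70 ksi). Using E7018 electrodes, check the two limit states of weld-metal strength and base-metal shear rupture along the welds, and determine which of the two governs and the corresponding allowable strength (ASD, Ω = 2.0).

R_n/Ω ≈ 102 kip (weld metal governs)

E70XX → F_EXX = 70 ksi.
t_e = 0.707 × 0.625 = 0.4419 in; L = 11 in.
Weld metal: R_n/Ω = (1/2.0) × 0.6 × 70 × 0.4419 × 11 = 102.1 kip.
Base metal (shear rupture): R_n/Ω = (1/2.0) × 0.6 × 70 × 0.875 × 11 = 202.1 kip.
Governing: weld metal.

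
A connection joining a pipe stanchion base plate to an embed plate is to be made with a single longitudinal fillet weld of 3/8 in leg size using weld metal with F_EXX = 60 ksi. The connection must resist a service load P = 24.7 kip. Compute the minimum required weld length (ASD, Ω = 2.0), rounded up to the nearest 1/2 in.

Throat t_e = 0.707 × 0.375 = 0.2651 in.
r_n/Ω = (0.6 × 60 × 0.2651) / 2.0 = 4.772 kip/in.
L_req = P / (r_n/Ω) = 24.7 / 4.772 = 5.176 in total.
Round up → use L = 5.5 in.

L = 5.5 in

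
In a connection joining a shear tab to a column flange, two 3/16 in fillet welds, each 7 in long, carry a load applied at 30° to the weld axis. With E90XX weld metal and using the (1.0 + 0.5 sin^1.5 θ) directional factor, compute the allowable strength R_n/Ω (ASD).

R_n/Ω ≈ 59 kip

E90XX → F_EXX = 90 ksi.
t_e = 0.707 × 0.1875 = 0.1326 in; A_we = 0.1326 × 14 = 1.856 in².
Directional factor: 1.0 + 0.5 sin^1.5(30°) = 1.177.
F_nw = 0.6 × 90 × 1.177 = 63.55 ksi.
R_n/Ω = (63.55 × 1.856) / 2.0 = 58.97 kip.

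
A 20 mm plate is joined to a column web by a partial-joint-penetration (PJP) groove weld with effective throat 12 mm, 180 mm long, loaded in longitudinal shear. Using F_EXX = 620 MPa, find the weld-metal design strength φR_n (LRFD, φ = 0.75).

φR_n ≈ 603 kN

Effective throat (given) t_e = 12 mm.
A_we = 12 × 180 = 2160 mm².
F_nw = 0.6 F_EXX = 372 MPa.
φR_n = 0.75 × 372 × 2160 × 10⁻³ = 602.6 kN.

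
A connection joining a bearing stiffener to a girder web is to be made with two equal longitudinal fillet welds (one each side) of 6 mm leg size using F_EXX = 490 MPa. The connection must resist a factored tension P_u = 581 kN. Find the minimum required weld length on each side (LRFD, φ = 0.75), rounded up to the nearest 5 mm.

L = 315 mm on each side

Throat t_e = 0.707 × 6 = 4.242 mm.
φr_n = 0.75 × 0.6 × 490 × 4.242 × 10⁻³ = 0.9354 kN/mm.
L_req = P_u / φr_n = 581 / 0.9354 = 621.2 mm total.
Per side: 621.2 / 2 = 310.6 mm.
Round up → use L = 315 mm on each side.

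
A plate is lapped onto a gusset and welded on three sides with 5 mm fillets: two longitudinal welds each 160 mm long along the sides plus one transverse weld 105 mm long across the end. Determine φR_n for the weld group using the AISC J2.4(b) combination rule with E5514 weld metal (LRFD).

φR_n ≈ 376 kN

E55XX → F_EXX = 550 MPa.
t_e = 0.707 × 5 = 3.535 mm.
R_nwl = 0.6 × 550 × 3.535 × 320 × 10⁻³ = 373.3 kN (longitudinal, 2 welds).
R_nwt = 0.6 × 550 × 3.535 × 105 × 10⁻³ = 122.5 kN (transverse, base value).
(i) R_nwl + R_nwt = 495.8 kN; (ii) 0.85 R_nwl + 1.5 R_nwt = 501 kN.
R_n = max = 501 kN [governs: (ii)]; φR_n = 375.8 kN.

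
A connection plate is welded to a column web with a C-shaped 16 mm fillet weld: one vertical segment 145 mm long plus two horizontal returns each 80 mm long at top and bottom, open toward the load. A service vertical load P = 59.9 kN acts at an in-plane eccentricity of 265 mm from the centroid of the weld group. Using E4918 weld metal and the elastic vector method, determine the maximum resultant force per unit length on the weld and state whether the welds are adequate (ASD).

E49XX → F_EXX = 490 MPa.
Total weld length L_w = 305 mm. Treat welds as unit-width lines.
Centroid: x̄ = 2×80×40 / 305 = 20.98 mm from the vertical weld.
Polar moment about centroid: J = I_x + I_y = [145³/12 + 2×80×72.5²] + [145×20.98² + 2(80³/12 + 80×19.02²)] = 1302000 mm³.
Direct shear f_v = P/L_w = 59.9×10³ / 305 = 196.4 N/mm (vertical).
Torsion M = P·e = 59.9×10³ × 265 = 15874000 N·mm.
Critical point at (x, y) = (59.02, 72.5) from centroid. f_tx = M·y/J = 883.8 N/mm; f_ty = M·x/J = 719.5 N/mm.
Resultant f_max = √[f_tx² + (f_v + f_ty)²] = √[883.8² + (196.4 + 719.5)²] = 1273 N/mm.
Capacity per unit length: r_n/Ω = (1/2.0) × 0.6 × 490 × (0.707 × 16) = 1663 N/mm.
1273 ≤ 1663 → adequate.

f_max ≈ 1270 N/mm; adequate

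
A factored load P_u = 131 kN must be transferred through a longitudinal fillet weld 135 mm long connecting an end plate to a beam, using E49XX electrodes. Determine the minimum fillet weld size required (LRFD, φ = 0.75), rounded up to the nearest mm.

w = 7 mm

E49XX → F_EXX = 490 MPa.
Total weld length L = 135 mm.
Required throat t_e = P_u / (φ × 0.6 F_EXX × L) = 131 / (0.75 × 0.6 × 490 × 135 × 10⁻³) = 4.401 mm.
Required leg w = t_e / 0.707 = 6.225 mm → use 7 mm.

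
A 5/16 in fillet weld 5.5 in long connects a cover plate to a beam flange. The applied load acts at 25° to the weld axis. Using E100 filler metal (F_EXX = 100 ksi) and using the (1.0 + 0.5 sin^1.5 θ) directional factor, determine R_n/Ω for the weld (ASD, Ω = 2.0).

R_n/Ω ≈ 41.5 kip

t_e = 0.707 × 0.3125 = 0.2209 in; A_we = 0.2209 × 5.5 = 1.215 in².
Directional factor: 1.0 + 0.5 sin^1.5(25°) = 1.137.
F_nw = 0.6 × 100 × 1.137 = 68.24 ksi.
R_n/Ω = (68.24 × 1.215) / 2.0 = 41.46 kip.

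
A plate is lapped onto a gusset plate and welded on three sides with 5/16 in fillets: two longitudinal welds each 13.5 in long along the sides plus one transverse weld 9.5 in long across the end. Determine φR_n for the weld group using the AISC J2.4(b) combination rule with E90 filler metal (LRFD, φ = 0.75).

E90XX → F_EXX = 90 ksi.
t_e = 0.707 × 0.3125 = 0.2209 in.
R_nwl = 0.6 × 90 × 0.2209 × 27 = 322.1 kip (longitudinal, 2 welds).
R_nwt = 0.6 × 90 × 0.2209 × 9.5 = 113.3 kip (transverse, base value).
(i) R_nwl + R_nwt = 435.5 kip; (ii) 0.85 R_nwl + 1.5 R_nwt = 443.8 kip.
R_n = max = 443.8 kip [governs: (ii)]; φR_n = 332.9 kip.

φR_n ≈ 333 kip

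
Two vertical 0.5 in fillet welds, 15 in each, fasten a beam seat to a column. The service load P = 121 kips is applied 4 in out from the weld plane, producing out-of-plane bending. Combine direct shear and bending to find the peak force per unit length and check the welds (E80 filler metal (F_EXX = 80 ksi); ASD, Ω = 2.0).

L_w = 2 × 15 = 30 in; section modulus (unit throat) S = 2 × L²/6 = 75 in².
Direct shear f_v = P/L_w = 121/30 = 4.033 kip/in.
Moment M = P × e = 121 × 4 = 484 kip·in; bending f_b = M/S = 6.453 kip/in.
f_max = √(f_v² + f_b²) = √(4.033² + 6.453²) = 7.61 kip/in.
r_n/Ω = (1/2.0) × 0.6 × 80 × (0.707 × 0.5) = 8.484 kip/in → adequate.

f_max ≈ 7.61 kip/in; adequate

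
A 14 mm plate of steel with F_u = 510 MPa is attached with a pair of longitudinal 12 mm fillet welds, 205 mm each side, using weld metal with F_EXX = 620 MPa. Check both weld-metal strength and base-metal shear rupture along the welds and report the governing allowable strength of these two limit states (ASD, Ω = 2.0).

t_e = 0.707 × 12 = 8.484 mm; L = 410 mm.
Weld metal: R_n/Ω = (1/2.0) × 0.6 × 620 × 8.484 × 410 × 10⁻³ = 647 kN.
Base metal (shear rupture): R_n/Ω = (1/2.0) × 0.6 × 510 × 14 × 410 × 10⁻³ = 878.2 kN.
Governing: weld metal.

R_n/Ω ≈ 647 kN (weld metal governs)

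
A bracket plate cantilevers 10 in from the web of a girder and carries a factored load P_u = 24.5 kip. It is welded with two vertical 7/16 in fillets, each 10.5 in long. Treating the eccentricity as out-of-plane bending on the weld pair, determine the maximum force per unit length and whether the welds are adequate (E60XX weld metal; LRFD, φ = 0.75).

f_max ≈ 6.77 kip/in; adequate

E60XX → F_EXX = 60 ksi.
L_w = 2 × 10.5 = 21 in; section modulus (unit throat) S = 2 × L²/6 = 36.75 in².
Direct shear f_v = P/L_w = 24.5/21 = 1.167 kip/in.
Moment M = P × e = 24.5 × 10 = 245 kip·in; bending f_b = M/S = 6.667 kip/in.
f_max = √(f_v² + f_b²) = √(1.167² + 6.667²) = 6.768 kip/in.
φr_n = 0.75 × 0.6 × 60 × (0.707 × 0.4375) = 8.351 kip/in → adequate.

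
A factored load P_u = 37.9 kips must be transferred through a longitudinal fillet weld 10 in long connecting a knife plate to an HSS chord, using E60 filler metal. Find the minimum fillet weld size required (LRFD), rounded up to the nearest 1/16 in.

w = 1/4 in

E60XX → F_EXX = 60 ksi.
Total weld length L = 10 in.
Required throat t_e = P_u / (φ × 0.6 F_EXX × L) = 37.9 / (0.75 × 0.6 × 60 × 10) = 0.1404 in.
Required leg w = t_e / 0.707 = 0.1985 in → use 1/4 in.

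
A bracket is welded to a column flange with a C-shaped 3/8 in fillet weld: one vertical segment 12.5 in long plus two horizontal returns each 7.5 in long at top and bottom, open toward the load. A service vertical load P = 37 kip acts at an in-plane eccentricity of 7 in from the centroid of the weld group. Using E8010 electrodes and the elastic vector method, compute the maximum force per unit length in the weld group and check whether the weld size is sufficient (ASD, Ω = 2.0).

E80XX → F_EXX = 80 ksi.
Total weld length L_w = 27.5 in. Treat welds as unit-width lines.
Centroid: x̄ = 2×7.5×3.75 / 27.5 = 2.045 in from the vertical weld.
Polar moment about centroid: J = I_x + I_y = [12.5³/12 + 2×7.5×6.25²] + [12.5×2.045² + 2(7.5³/12 + 7.5×1.705²)] = 914.9 in³.
Direct shear f_v = P/L_w = 37 / 27.5 = 1.345 kip/in (vertical).
Torsion M = P·e = 37 × 7 = 259 kip·in.
Critical point at (x, y) = (5.455, 6.25) from centroid. f_tx = M·y/J = 1.769 kip/in; f_ty = M·x/J = 1.544 kip/in.
Resultant f_max = √[f_tx² + (f_v + f_ty)²] = √[1.769² + (1.345 + 1.544)²] = 3.388 kip/in.
Capacity per unit length: r_n/Ω = (1/2.0) × 0.6 × 80 × (0.707 × 0.375) = 6.363 kip/in.
3.388 ≤ 6.363 → adequate.

f_max ≈ 3.39 kip/in; adequate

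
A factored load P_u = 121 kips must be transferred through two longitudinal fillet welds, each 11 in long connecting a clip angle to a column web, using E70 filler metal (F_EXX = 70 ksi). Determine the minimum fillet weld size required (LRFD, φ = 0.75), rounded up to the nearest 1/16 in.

Total weld length L = 22 in.
Required throat t_e = P_u / (φ × 0.6 F_EXX × L) = 121 / (0.75 × 0.6 × 70 × 22) = 0.1746 in.
Required leg w = t_e / 0.707 = 0.247 in → use 1/4 in.

w = 1/4 in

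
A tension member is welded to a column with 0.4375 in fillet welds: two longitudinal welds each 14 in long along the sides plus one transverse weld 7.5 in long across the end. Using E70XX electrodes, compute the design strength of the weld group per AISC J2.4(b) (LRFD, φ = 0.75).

E70XX → F_EXX = 70 ksi.
t_e = 0.707 × 0.4375 = 0.3093 in.
R_nwl = 0.6 × 70 × 0.3093 × 28 = 363.8 kips (longitudinal, 2 welds).
R_nwt = 0.6 × 70 × 0.3093 × 7.5 = 97.43 kips (transverse, base value).
(i) R_nwl + R_nwt = 461.2 kips; (ii) 0.85 R_nwl + 1.5 R_nwt = 455.3 kips.
R_n = max = 461.2 kips [governs: (i)]; φR_n = 345.9 kips.

φR_n ≈ 346 kips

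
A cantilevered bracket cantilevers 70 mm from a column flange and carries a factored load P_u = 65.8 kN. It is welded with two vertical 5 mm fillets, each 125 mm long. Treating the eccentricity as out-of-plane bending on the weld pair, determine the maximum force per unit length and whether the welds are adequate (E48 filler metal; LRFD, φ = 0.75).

f_max ≈ 923 N/mm; NOT adequate

E48XX → F_EXX = 480 MPa.
L_w = 2 × 125 = 250 mm; section modulus (unit throat) S = 2 × L²/6 = 5208 mm².
Direct shear f_v = P/L_w = 65.8×10³/250 = 263.2 N/mm.
Moment M = P × e = 65.8×10³ × 70 = 4606000 N·mm; bending f_b = M/S = 884.4 N/mm.
f_max = √(f_v² + f_b²) = √(263.2² + 884.4²) = 922.7 N/mm.
φr_n = 0.75 × 0.6 × 480 × (0.707 × 5) = 763.6 N/mm → NOT adequate.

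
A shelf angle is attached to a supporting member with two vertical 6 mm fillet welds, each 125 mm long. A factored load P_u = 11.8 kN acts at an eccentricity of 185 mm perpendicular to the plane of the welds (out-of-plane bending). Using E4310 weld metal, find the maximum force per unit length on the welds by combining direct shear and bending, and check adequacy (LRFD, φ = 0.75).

E43XX → F_EXX = 430 MPa.
L_w = 2 × 125 = 250 mm; section modulus (unit throat) S = 2 × L²/6 = 5208 mm².
Direct shear f_v = P/L_w = 11.8×10³/250 = 47.2 N/mm.
Moment M = P × e = 11.8×10³ × 185 = 2183000 N·mm; bending f_b = M/S = 419.1 N/mm.
f_max = √(f_v² + f_b²) = √(47.2² + 419.1²) = 421.8 N/mm.
φr_n = 0.75 × 0.6 × 430 × (0.707 × 6) = 820.8 N/mm → adequate.

f_max ≈ 422 N/mm; adequate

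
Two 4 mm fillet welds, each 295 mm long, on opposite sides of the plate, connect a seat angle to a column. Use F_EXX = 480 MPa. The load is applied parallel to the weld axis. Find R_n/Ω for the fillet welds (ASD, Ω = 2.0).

R_n/Ω ≈ 240 kN

Effective throat t_e = 0.707 × 4 = 2.828 mm.
Total length L = 590 mm; A_we = 2.828 × 590 = 1669 mm².
F_nw = 0.6 F_EXX = 0.6 × 480 = 288 MPa.
R_n = 288 × 1669 × 10⁻³ = 480.5 kN; R_n/Ω = 480.5/2.0 = 240.3 kN.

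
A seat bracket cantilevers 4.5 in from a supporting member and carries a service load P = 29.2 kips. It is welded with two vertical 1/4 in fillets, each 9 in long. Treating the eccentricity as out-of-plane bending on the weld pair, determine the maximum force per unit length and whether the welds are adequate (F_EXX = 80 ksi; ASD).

L_w = 2 × 9 = 18 in; section modulus (unit throat) S = 2 × L²/6 = 27 in².
Direct shear f_v = P/L_w = 29.2/18 = 1.622 kip/in.
Moment M = P × e = 29.2 × 4.5 = 131.4 kip·in; bending f_b = M/S = 4.867 kip/in.
f_max = √(f_v² + f_b²) = √(1.622² + 4.867²) = 5.13 kip/in.
r_n/Ω = (1/2.0) × 0.6 × 80 × (0.707 × 0.25) = 4.242 kip/in → NOT adequate.

f_max ≈ 5.13 kip/in; NOT adequate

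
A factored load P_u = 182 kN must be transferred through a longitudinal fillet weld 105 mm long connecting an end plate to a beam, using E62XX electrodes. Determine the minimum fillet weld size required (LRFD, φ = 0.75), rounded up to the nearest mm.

w = 9 mm

E62XX → F_EXX = 620 MPa.
Total weld length L = 105 mm.
Required throat t_e = P_u / (φ × 0.6 F_EXX × L) = 182 / (0.75 × 0.6 × 620 × 105 × 10⁻³) = 6.213 mm.
Required leg w = t_e / 0.707 = 8.787 mm → use 9 mm.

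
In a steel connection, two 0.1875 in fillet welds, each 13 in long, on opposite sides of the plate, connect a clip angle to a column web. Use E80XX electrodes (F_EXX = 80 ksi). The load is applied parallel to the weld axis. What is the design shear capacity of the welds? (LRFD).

φR_n ≈ 124 kips

Effective throat t_e = 0.707 × 0.1875 = 0.1326 in.
Total length L = 26 in; A_we = 0.1326 × 26 = 3.447 in².
F_nw = 0.6 F_EXX = 0.6 × 80 = 48 ksi.
φR_n = 0.75 × 48 × 3.447 = 124.1 kips.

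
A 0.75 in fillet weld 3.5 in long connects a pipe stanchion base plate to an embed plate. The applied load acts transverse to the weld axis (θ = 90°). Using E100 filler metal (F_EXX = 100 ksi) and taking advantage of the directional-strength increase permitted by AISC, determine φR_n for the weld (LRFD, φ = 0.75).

t_e = 0.707 × 0.75 = 0.5302 in; A_we = 0.5302 × 3.5 = 1.856 in².
Directional factor: 1.0 + 0.5 sin^1.5(90°) = 1.5.
F_nw = 0.6 × 100 × 1.5 = 90 ksi.
φR_n = 0.75 × 90 × 1.856 = 125.3 kips.

φR_n ≈ 125 kips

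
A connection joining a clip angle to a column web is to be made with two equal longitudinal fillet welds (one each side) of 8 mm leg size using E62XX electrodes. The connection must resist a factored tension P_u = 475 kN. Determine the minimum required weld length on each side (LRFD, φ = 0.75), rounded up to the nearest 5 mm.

E62XX → F_EXX = 620 MPa.
Throat t_e = 0.707 × 8 = 5.656 mm.
φr_n = 0.75 × 0.6 × 620 × 5.656 × 10⁻³ = 1.578 kN/mm.
L_req = P_u / φr_n = 475 / 1.578 = 301 mm total.
Per side: 301 / 2 = 150.5 mm.
Round up → use L = 155 mm on each side.

L = 155 mm on each side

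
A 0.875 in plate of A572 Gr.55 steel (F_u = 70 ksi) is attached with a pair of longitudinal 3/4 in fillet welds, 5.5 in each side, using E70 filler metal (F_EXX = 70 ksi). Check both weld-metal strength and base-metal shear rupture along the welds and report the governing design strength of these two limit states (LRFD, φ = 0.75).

t_e = 0.707 × 0.75 = 0.5302 in; L = 11 in.
Weld metal: φR_n = 0.75 × 0.6 × 70 × 0.5302 × 11 = 183.7 kip.
Base metal (shear rupture): φR_n = 0.75 × 0.6 × 70 × 0.875 × 11 = 303.2 kip.
Governing: weld metal.

φR_n ≈ 184 kip (weld metal governs)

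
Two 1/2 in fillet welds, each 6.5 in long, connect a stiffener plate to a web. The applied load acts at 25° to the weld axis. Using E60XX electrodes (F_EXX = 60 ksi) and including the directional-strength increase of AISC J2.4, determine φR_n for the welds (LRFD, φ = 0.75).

φR_n ≈ 141 kip

t_e = 0.707 × 0.5 = 0.3535 in; A_we = 0.3535 × 13 = 4.595 in².
Directional factor: 1.0 + 0.5 sin^1.5(25°) = 1.137.
F_nw = 0.6 × 60 × 1.137 = 40.95 ksi.
φR_n = 0.75 × 40.95 × 4.595 = 141.1 kip.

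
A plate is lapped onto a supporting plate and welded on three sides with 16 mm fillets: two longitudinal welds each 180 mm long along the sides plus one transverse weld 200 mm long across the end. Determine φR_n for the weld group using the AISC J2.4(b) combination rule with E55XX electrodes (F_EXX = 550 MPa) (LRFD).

t_e = 0.707 × 16 = 11.31 mm.
R_nwl = 0.6 × 550 × 11.31 × 360 × 10⁻³ = 1344 kN (longitudinal, 2 welds).
R_nwt = 0.6 × 550 × 11.31 × 200 × 10⁻³ = 746.6 kN (transverse, base value).
(i) R_nwl + R_nwt = 2090 kN; (ii) 0.85 R_nwl + 1.5 R_nwt = 2262 kN.
R_n = max = 2262 kN [governs: (ii)]; φR_n = 1697 kN.

φR_n ≈ 1700 kN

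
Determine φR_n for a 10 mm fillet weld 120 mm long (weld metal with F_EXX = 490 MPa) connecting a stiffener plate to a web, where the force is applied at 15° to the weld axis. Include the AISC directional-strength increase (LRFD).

t_e = 0.707 × 10 = 7.07 mm; A_we = 7.07 × 120 = 848.4 mm².
Directional factor: 1.0 + 0.5 sin^1.5(15°) = 1.066.
F_nw = 0.6 × 490 × 1.066 = 313.4 MPa.
φR_n = 0.75 × 313.4 × 848.4 × 10⁻³ = 199.4 kN.

φR_n ≈ 199 kN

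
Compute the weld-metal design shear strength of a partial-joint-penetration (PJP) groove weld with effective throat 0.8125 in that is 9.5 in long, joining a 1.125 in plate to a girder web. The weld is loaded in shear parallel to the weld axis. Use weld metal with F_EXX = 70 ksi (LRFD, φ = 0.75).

φR_n ≈ 243 kip

Effective throat (given) t_e = 0.8125 in.
A_we = 0.8125 × 9.5 = 7.719 in².
F_nw = 0.6 F_EXX = 42 ksi.
φR_n = 0.75 × 42 × 7.719 = 243.1 kip.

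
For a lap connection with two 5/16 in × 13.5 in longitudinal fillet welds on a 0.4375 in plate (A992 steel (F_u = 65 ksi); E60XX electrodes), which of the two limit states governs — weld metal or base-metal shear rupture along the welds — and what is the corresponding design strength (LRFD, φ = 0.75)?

φR_n ≈ 161 kips (weld metal governs)

E60XX → F_EXX = 60 ksi.
t_e = 0.707 × 0.3125 = 0.2209 in; L = 27 in.
Weld metal: φR_n = 0.75 × 0.6 × 60 × 0.2209 × 27 = 161.1 kips.
Base metal (shear rupture): φR_n = 0.75 × 0.6 × 65 × 0.4375 × 27 = 345.5 kips.
Governing: weld metal.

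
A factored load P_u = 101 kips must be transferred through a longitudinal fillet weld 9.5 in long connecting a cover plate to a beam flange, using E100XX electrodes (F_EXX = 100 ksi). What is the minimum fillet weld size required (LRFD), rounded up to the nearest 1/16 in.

Total weld length L = 9.5 in.
Required throat t_e = P_u / (φ × 0.6 F_EXX × L) = 101 / (0.75 × 0.6 × 100 × 9.5) = 0.2363 in.
Required leg w = t_e / 0.707 = 0.3342 in → use 3/8 in.

w = 3/8 in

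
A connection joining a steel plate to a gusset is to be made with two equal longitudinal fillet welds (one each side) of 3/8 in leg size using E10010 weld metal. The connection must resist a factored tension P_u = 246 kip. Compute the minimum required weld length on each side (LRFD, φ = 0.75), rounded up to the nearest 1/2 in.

L = 10.5 in on each side

E100XX → F_EXX = 100 ksi.
Throat t_e = 0.707 × 0.375 = 0.2651 in.
φr_n = 0.75 × 0.6 × 100 × 0.2651 = 11.93 kip/in.
L_req = P_u / φr_n = 246 / 11.93 = 20.62 in total.
Per side: 20.62 / 2 = 10.31 in.
Round up → use L = 10.5 in on each side.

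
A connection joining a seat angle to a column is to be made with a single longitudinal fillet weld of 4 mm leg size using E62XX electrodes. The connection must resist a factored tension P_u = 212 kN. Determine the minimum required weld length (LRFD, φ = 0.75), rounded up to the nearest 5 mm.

E62XX → F_EXX = 620 MPa.
Throat t_e = 0.707 × 4 = 2.828 mm.
φr_n = 0.75 × 0.6 × 620 × 2.828 × 10⁻³ = 0.789 kN/mm.
L_req = P_u / φr_n = 212 / 0.789 = 268.7 mm total.
Round up → use L = 270 mm.

L = 270 mm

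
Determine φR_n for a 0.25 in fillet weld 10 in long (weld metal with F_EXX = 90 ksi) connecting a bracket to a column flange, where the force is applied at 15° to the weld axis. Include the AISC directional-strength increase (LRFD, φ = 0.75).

φR_n ≈ 76.3 kip

t_e = 0.707 × 0.25 = 0.1767 in; A_we = 0.1767 × 10 = 1.767 in².
Directional factor: 1.0 + 0.5 sin^1.5(15°) = 1.066.
F_nw = 0.6 × 90 × 1.066 = 57.56 ksi.
φR_n = 0.75 × 57.56 × 1.767 = 76.3 kip.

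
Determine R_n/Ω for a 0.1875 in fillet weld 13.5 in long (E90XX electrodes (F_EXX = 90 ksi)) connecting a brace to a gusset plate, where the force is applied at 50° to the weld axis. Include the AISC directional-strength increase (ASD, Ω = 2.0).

t_e = 0.707 × 0.1875 = 0.1326 in; A_we = 0.1326 × 13.5 = 1.79 in².
Directional factor: 1.0 + 0.5 sin^1.5(50°) = 1.335.
F_nw = 0.6 × 90 × 1.335 = 72.1 ksi.
R_n/Ω = (72.1 × 1.79) / 2.0 = 64.52 kip.

R_n/Ω ≈ 64.5 kip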